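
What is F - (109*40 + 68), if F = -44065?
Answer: -48493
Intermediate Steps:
F - (109*40 + 68) = -44065 - (109*40 + 68) = -44065 - (4360 + 68) = -44065 - 1*4428 = -44065 - 4428 = -48493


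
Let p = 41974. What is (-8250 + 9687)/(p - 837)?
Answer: 1437/41137 ≈ 0.034932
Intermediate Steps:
(-8250 + 9687)/(p - 837) = (-8250 + 9687)/(41974 - 837) = 1437/41137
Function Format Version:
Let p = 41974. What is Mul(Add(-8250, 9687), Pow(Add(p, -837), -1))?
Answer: Rational(1437, 41137) ≈ 0.034932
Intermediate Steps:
Mul(Add(-8250, 9687), Pow(Add(p, -837), -1)) = Mul(Add(-8250, 9687), Pow(Add(41974, -837), -1)) = Mul(1437, Pow(41137, -1)) = Mul(1437, Rational(1, 41137)) = Rational(1437, 41137)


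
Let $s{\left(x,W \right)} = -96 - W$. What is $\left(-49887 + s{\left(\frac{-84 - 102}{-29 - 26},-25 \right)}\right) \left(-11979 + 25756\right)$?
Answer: $-688271366$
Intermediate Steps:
$\left(-49887 + s{\left(\frac{-84 - 102}{-29 - 26},-25 \right)}\right) \left(-11979 + 25756\right) = \left(-49887 - 71\right) \left(-11979 + 25756\right) = \left(-49887 + \left(-96 + 25\right)\right) 13777 = \left(-49887 - 71\right) 13777 = \left(-49958\right) 13777 = -688271366$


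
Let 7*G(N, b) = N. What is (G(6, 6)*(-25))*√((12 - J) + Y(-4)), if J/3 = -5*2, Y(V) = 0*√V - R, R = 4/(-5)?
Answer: -30*√1070/7 ≈ -140.19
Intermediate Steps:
R = -⅘ (R = 4*(-⅕) = -⅘ ≈ -0.80000)
Y(V) = ⅘ (Y(V) = 0*√V - 1*(-⅘) = 0 + ⅘ = ⅘)
G(N, b) = N/7
J = -30 (J = 3*(-5*2) = 3*(-10) = -30)
(G(6, 6)*(-25))*√((12 - J) + Y(-4)) = (((⅐)*6)*(-25))*√((12 - 1*(-30)) + ⅘) = ((6/7)*(-25))*√((12 + 30) + ⅘) = -150*√(42 + ⅘)/7 = -30*√1070/7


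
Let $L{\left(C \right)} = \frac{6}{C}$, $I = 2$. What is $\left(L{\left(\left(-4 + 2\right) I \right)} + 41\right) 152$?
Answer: $6004$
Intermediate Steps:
$\left(L{\left(\left(-4 + 2\right) I \right)} + 41\right) 152 = \left(\frac{6}{\left(-4 + 2\right) 2} + 41\right) 152 = \left(\frac{6}{\left(-2\right) 2} + 41\right) 152 = \left(\frac{6}{-4} + 41\right) 152 = \left(6 \left(- \frac{1}{4}\right) + 41\right) 152 = \left(- \frac{3}{2} + 41\right) 152 = \frac{79}{2} \cdot 152 = 6004$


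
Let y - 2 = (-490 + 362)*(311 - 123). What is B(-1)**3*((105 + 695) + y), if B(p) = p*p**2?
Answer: 23262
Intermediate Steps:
B(p) = p**3
y = -24062 (y = 2 + (-490 + 362)*(311 - 123) = 2 - 128*188 = 2 - 24064 = -24062)
B(-1)**3*((105 + 695) + y) = ((-1)**3)**3*((105 + 695) - 24062) = (-1)**3*(800 - 24062) = -1*(-23262) = 23262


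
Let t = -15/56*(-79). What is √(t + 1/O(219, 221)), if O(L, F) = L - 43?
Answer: √2007929/308 ≈ 4.6007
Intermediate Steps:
O(L, F) = -43 + L
t = 1185/56 (t = -15*1/56*(-79) = -15/56*(-79) = 1185/56 ≈ 21.161)
√(t + 1/O(219, 221)) = √(1185/56 + 1/(-43 + 219)) = √(1185/56 + 1/176) = √(26077/1232) = √2007929/308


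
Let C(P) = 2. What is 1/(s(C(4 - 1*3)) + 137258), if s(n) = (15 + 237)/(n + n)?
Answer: 1/137321 ≈ 7.2822e-6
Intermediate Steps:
s(n) = 126/n (s(n) = 252/((2*n)) = 252*(1/(2*n)) = 126/n)
1/(s(C(4 - 1*3)) + 137258) = 1/(126/2 + 137258) = 1/(126*(½) + 137258) = 1/(63 + 137258) = 1/137321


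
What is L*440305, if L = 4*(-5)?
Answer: -8806100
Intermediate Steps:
L = -20
L*440305 = -20*440305 = -8806100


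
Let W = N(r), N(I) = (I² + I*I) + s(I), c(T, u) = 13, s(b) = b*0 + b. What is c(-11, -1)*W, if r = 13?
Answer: 4563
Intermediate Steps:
s(b) = b (s(b) = 0 + b = b)
N(I) = I + 2*I² (N(I) = (I² + I*I) + I = (I² + I²) + I = 2*I² + I = I + 2*I²)
W = 351 (W = 13*(1 + 2*13) = 13*(1 + 26) = 13*27 = 351)
c(-11, -1)*W = 13*351 = 4563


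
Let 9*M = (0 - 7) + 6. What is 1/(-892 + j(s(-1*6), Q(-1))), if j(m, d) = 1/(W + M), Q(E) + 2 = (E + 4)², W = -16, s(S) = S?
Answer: -145/129349 ≈ -0.0011210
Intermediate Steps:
M = -⅑ (M = ((0 - 7) + 6)/9 = (-7 + 6)/9 = (⅑)*(-1) = -⅑ ≈ -0.11111)
Q(E) = -2 + (4 + E)² (Q(E) = -2 + (E + 4)² = -2 + (4 + E)²)
j(m, d) = -9/145 (j(m, d) = 1/(-16 - ⅑) = 1/(-145/9) = -9/145)
1/(-892 + j(s(-1*6), Q(-1))) = 1/(-892 - 9/145) = 1/(-129349/145) = -145/129349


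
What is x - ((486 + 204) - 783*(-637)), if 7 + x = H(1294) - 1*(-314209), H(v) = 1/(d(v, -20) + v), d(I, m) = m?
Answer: -236019965/1274 ≈ -1.8526e+5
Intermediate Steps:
H(v) = 1/(-20 + v)
x = 400293349/1274 (x = -7 + (1/(-20 + 1294) - 1*(-314209)) = -7 + (1/1274 + 314209) = -7 + 400302267/1274 = 400293349/1274 ≈ 3.1420e+5)
x - ((486 + 204) - 783*(-637)) = 400293349/1274 - ((486 + 204) - 783*(-637)) = 400293349/1274 - (690 + 498771) = 400293349/1274 - 1*499461 = 400293349/1274 - 499461 = -236019965/1274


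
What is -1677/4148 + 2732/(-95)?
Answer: -11491651/394060 ≈ -29.162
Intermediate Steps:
-1677/4148 + 2732/(-95) = -1677*1/4148 + 2732*(-1/95) = -1677/4148 - 2732/95 = -11491651/394060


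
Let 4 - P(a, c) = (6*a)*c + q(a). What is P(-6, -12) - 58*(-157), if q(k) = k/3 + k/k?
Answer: 8679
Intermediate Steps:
q(k) = 1 + k/3 (q(k) = k*(1/3) + 1 = k/3 + 1 = 1 + k/3)
P(a, c) = 3 - a/3 - 6*a*c (P(a, c) = 4 - ((6*a)*c + (1 + a/3)) = 4 - (6*a*c + (1 + a/3)) = 4 - (1 + a/3 + 6*a*c) = 4 + (-1 - a/3 - 6*a*c) = 3 - a/3 - 6*a*c)
P(-6, -12) - 58*(-157) = (3 - 1/3*(-6) - 6*(-6)*(-12)) - 58*(-157) = (3 + 2 - 432) + 9106 = -427 + 9106 = 8679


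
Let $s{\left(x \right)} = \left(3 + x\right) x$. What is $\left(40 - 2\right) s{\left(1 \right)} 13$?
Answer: $1976$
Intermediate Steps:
$s{\left(x \right)} = x \left(3 + x\right)$
$\left(40 - 2\right) s{\left(1 \right)} 13 = \left(40 - 2\right) 1 \left(3 + 1\right) 13 = \left(40 - 2\right) 1 \cdot 4 \cdot 13 = 38 \cdot 4 \cdot 13 = 152 \cdot 13 = 1976$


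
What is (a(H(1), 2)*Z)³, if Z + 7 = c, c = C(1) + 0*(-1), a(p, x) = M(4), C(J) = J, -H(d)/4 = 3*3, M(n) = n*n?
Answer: -884736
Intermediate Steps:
M(n) = n²
H(d) = -36 (H(d) = -12*3 = -4*9 = -36)
a(p, x) = 16 (a(p, x) = 4² = 16)
c = 1 (c = 1 + 0*(-1) = 1 + 0 = 1)
Z = -6 (Z = -7 + 1 = -6)
(a(H(1), 2)*Z)³ = (16*(-6))³ = (-96)³ = -884736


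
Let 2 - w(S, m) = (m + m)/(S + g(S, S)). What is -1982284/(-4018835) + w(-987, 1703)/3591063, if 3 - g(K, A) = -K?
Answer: 14030606291074712/28445254542733455 ≈ 0.49325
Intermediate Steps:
g(K, A) = 3 + K (g(K, A) = 3 - (-1)*K = 3 + K)
w(S, m) = 2 - 2*m/(3 + 2*S) (w(S, m) = 2 - (m + m)/(S + (3 + S)) = 2 - 2*m/(3 + 2*S))
-1982284/(-4018835) + w(-987, 1703)/3591063 = -1982284/(-4018835) + (2*(3 - 1*1703 + 2*(-987))/(3 + 2*(-987)))/3591063 = -1982284*(-1/4018835) + (2*(3 - 1703 - 1974)/(3 - 1974))*(1/3591063) = 1982284/4018835 + (2*(-3674)/(-1971))*(1/3591063) = 1982284/4018835 + (2*(-1/1971)*(-3674))*(1/3591063) = 1982284/4018835 + (7348/1971)*(1/3591063) = 1982284/4018835 + 7348/7077985173 = 14030606291074712/28445254542733455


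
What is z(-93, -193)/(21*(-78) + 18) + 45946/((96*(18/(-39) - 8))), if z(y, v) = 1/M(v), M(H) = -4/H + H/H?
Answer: -317706203/5616864 ≈ -56.563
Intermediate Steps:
M(H) = 1 - 4/H (M(H) = -4/H + 1 = 1 - 4/H)
z(y, v) = v/(-4 + v) (z(y, v) = 1/((-4 + v)/v) = v/(-4 + v))
z(-93, -193)/(21*(-78) + 18) + 45946/((96*(18/(-39) - 8))) = (-193/(-4 - 193))/(21*(-78) + 18) + 45946/((96*(18/(-39) - 8))) = (-193/(-197))/(-1638 + 18) + 45946/((96*(18*(-1/39) - 8))) = -193*(-1/197)/(-1620) + 45946/((96*(-6/13 - 8))) = (193/197)*(-1/1620) + 45946/((96*(-110/13))) = -193/319140 + 45946/(-10560/13) = -193/319140 + 45946*(-13/10560) = -193/319140 - 298649/5280 = -317706203/5616864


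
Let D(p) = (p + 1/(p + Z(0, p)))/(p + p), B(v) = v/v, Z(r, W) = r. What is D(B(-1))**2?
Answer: 1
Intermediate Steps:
B(v) = 1
D(p) = (p + 1/p)/(2*p) (D(p) = (p + 1/(p + 0))/(p + p) = (p + 1/p)/((2*p)) = (p + 1/p)*(1/(2*p)) = (p + 1/p)/(2*p))
D(B(-1))**2 = ((1/2)*(1 + 1**2)/1**2)**2 = ((1/2)*1*(1 + 1))**2 = ((1/2)*1*2)**2 = 1**2 = 1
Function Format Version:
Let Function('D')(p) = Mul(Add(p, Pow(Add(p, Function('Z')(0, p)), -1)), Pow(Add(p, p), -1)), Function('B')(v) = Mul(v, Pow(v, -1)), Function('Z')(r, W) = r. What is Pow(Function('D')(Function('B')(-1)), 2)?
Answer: 1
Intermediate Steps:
Function('B')(v) = 1
Function('D')(p) = Mul(Rational(1, 2), Pow(p, -1), Add(p, Pow(p, -1))) (Function('D')(p) = Mul(Add(p, Pow(Add(p, 0), -1)), Pow(Add(p, p), -1)) = Mul(Add(p, Pow(p, -1)), Pow(Mul(2, p), -1)) = Mul(Add(p, Pow(p, -1)), Mul(Rational(1, 2), Pow(p, -1))) = Mul(Rational(1, 2), Pow(p, -1), Add(p, Pow(p, -1))))
Pow(Function('D')(Function('B')(-1)), 2) = Pow(Mul(Rational(1, 2), Pow(1, -2), Add(1, Pow(1, 2))), 2) = Pow(Mul(Rational(1, 2), 1, Add(1, 1)), 2) = Pow(Mul(Rational(1, 2), 1, 2), 2) = Pow(1, 2) = 1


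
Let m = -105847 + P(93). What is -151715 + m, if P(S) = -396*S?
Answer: -294390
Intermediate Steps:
m = -142675 (m = -105847 - 396*93 = -105847 - 36828 = -142675)
-151715 + m = -151715 - 142675 = -294390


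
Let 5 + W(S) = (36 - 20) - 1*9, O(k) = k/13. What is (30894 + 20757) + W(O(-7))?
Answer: 51653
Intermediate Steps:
O(k) = k/13 (O(k) = k*(1/13) = k/13)
W(S) = 2 (W(S) = -5 + ((36 - 20) - 1*9) = -5 + (16 - 9) = -5 + 7 = 2)
(30894 + 20757) + W(O(-7)) = (30894 + 20757) + 2 = 51651 + 2 = 51653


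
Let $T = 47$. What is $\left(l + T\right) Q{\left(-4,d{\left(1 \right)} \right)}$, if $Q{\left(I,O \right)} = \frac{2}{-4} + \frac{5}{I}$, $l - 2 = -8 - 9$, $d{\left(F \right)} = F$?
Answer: $-56$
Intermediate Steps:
$l = -15$ ($l = 2 - 17 = -15$)
$Q{\left(I,O \right)} = - \frac{1}{2} + \frac{5}{I}$ ($Q{\left(I,O \right)} = 2 \left(- \frac{1}{4}\right) + \frac{5}{I} = - \frac{1}{2} + \frac{5}{I}$)
$\left(l + T\right) Q{\left(-4,d{\left(1 \right)} \right)} = \left(-15 + 47\right) \frac{10 - -4}{2 \left(-4\right)} = 32 \cdot \frac{1}{2} \left(- \frac{1}{4}\right) \left(10 + 4\right) = 32 \cdot \frac{1}{2} \left(- \frac{1}{4}\right) 14 = 32 \left(- \frac{7}{4}\right) = -56$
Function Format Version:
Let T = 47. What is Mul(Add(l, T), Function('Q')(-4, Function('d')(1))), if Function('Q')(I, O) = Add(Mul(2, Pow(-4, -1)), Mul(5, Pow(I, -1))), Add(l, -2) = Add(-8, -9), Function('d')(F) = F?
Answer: -56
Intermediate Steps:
l = -15 (l = Add(2, Add(-8, -9)) = Add(2, -17) = -15)
Function('Q')(I, O) = Add(Rational(-1, 2), Mul(5, Pow(I, -1))) (Function('Q')(I, O) = Add(Mul(2, Rational(-1, 4)), Mul(5, Pow(I, -1))) = Add(Rational(-1, 2), Mul(5, Pow(I, -1))))
Mul(Add(l, T), Function('Q')(-4, Function('d')(1))) = Mul(Add(-15, 47), Mul(Rational(1, 2), Pow(-4, -1), Add(10, Mul(-1, -4)))) = Mul(32, Mul(Rational(1, 2), Rational(-1, 4), Add(10, 4))) = Mul(32, Mul(Rational(1, 2), Rational(-1, 4), 14)) = Mul(32, Rational(-7, 4)) = -56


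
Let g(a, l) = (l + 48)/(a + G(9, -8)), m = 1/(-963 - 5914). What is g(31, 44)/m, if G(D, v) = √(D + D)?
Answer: -852748/41 + 82524*√2/41 ≈ -17952.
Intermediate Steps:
G(D, v) = √2*√D (G(D, v) = √(2*D) = √2*√D)
m = -1/6877 (m = 1/(-6877) = -1/6877 ≈ -0.00014541)
g(a, l) = (48 + l)/(a + 3*√2) (g(a, l) = (l + 48)/(a + √2*√9) = (48 + l)/(a + √2*3) = (48 + l)/(a + 3*√2))
g(31, 44)/m = ((48 + 44)/(31 + 3*√2))/(-1/6877) = (92/(31 + 3*√2))*(-6877) = -632684/(31 + 3*√2)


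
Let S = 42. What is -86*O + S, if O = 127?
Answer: -10880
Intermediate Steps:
-86*O + S = -86*127 + 42 = -10922 + 42 = -10880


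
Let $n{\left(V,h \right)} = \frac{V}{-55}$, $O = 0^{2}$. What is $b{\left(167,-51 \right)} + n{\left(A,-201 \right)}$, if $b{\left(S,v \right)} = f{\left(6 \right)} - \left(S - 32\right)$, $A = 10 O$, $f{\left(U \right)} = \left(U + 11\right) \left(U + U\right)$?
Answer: $69$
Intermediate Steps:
$O = 0$
$f{\left(U \right)} = 2 U \left(11 + U\right)$ ($f{\left(U \right)} = \left(11 + U\right) 2 U = 2 U \left(11 + U\right)$)
$A = 0$ ($A = 10 \cdot 0 = 0$)
$n{\left(V,h \right)} = - \frac{V}{55}$ ($n{\left(V,h \right)} = V \left(- \frac{1}{55}\right) = - \frac{V}{55}$)
$b{\left(S,v \right)} = 236 - S$ ($b{\left(S,v \right)} = 2 \cdot 6 \left(11 + 6\right) - \left(S - 32\right) = 2 \cdot 6 \cdot 17 - \left(-32 + S\right) = 204 - \left(-32 + S\right) = 236 - S$)
$b{\left(167,-51 \right)} + n{\left(A,-201 \right)} = \left(236 - 167\right) - 0 = \left(236 - 167\right) + 0 = 69 + 0 = 69$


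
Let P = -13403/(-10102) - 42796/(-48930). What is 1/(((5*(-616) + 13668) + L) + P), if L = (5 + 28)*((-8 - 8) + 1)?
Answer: 247145430/2494982891981 ≈ 9.9057e-5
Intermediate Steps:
L = -495 (L = 33*(-16 + 1) = 33*(-15) = -495)
P = 544066991/247145430 (P = -13403*(-1/10102) - 42796*(-1/48930) = 13403/10102 + 21398/24465 = 544066991/247145430 ≈ 2.2014)
1/(((5*(-616) + 13668) + L) + P) = 1/(((5*(-616) + 13668) - 495) + 544066991/247145430) = 1/(((-3080 + 13668) - 495) + 544066991/247145430) = 1/((10588 - 495) + 544066991/247145430) = 1/(10093 + 544066991/247145430) = 1/(2494982891981/247145430) = 247145430/2494982891981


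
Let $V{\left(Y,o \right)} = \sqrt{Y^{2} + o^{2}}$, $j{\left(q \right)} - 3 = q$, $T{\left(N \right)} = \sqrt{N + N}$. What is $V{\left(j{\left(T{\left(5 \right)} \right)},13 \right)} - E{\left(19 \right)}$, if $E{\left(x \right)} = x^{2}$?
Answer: $-361 + \sqrt{188 + 6 \sqrt{10}} \approx -346.61$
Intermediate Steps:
$T{\left(N \right)} = \sqrt{2} \sqrt{N}$ ($T{\left(N \right)} = \sqrt{2 N} = \sqrt{2} \sqrt{N}$)
$j{\left(q \right)} = 3 + q$
$V{\left(j{\left(T{\left(5 \right)} \right)},13 \right)} - E{\left(19 \right)} = \sqrt{\left(3 + \sqrt{2} \sqrt{5}\right)^{2} + 13^{2}} - 19^{2} = \sqrt{\left(3 + \sqrt{10}\right)^{2} + 169} - 361 = \sqrt{169 + \left(3 + \sqrt{10}\right)^{2}} - 361 = -361 + \sqrt{169 + \left(3 + \sqrt{10}\right)^{2}}$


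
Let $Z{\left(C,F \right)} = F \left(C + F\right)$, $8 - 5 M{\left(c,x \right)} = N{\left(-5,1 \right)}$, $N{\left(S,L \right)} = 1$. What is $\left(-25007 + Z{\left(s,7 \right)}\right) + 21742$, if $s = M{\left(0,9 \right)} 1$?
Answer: $- \frac{16031}{5} \approx -3206.2$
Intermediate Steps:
$M{\left(c,x \right)} = \frac{7}{5}$ ($M{\left(c,x \right)} = \frac{8}{5} - \frac{1}{5} = \frac{7}{5}$)
$s = \frac{7}{5}$ ($s = \frac{7}{5} \cdot 1 = \frac{7}{5} \approx 1.4$)
$\left(-25007 + Z{\left(s,7 \right)}\right) + 21742 = \left(-25007 + 7 \left(\frac{7}{5} + 7\right)\right) + 21742 = \left(-25007 + 7 \cdot \frac{42}{5}\right) + 21742 = \left(-25007 + \frac{294}{5}\right) + 21742 = - \frac{124741}{5} + 21742 = - \frac{16031}{5}$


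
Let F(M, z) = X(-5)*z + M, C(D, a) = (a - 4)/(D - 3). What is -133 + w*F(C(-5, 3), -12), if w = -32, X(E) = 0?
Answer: -137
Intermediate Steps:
C(D, a) = (-4 + a)/(-3 + D)
F(M, z) = M (F(M, z) = 0*z + M = 0 + M = M)
-133 + w*F(C(-5, 3), -12) = -133 - 32*(-4 + 3)/(-3 - 5) = -133 - 32*(-1)/(-8) = -133 - (-4)*(-1) = -133 - 32*1/8 = -133 - 4 = -137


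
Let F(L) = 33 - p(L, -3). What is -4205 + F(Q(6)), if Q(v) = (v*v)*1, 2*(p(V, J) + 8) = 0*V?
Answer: -4164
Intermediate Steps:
p(V, J) = -8 (p(V, J) = -8 + (0*V)/2 = -8 + (½)*0 = -8 + 0 = -8)
Q(v) = v² (Q(v) = v²*1 = v²)
F(L) = 41 (F(L) = 33 - 1*(-8) = 33 + 8 = 41)
-4205 + F(Q(6)) = -4205 + 41 = -4164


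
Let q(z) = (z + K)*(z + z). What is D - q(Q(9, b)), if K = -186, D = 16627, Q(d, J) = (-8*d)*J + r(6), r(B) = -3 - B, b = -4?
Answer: -35267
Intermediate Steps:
Q(d, J) = -9 - 8*J*d (Q(d, J) = (-8*d)*J + (-3 - 1*6) = -8*J*d + (-3 - 6) = -8*J*d - 9 = -9 - 8*J*d)
q(z) = 2*z*(-186 + z) (q(z) = (z - 186)*(z + z) = (-186 + z)*(2*z) = 2*z*(-186 + z))
D - q(Q(9, b)) = 16627 - 2*(-9 - 8*(-4)*9)*(-186 + (-9 - 8*(-4)*9)) = 16627 - 2*(-9 + 288)*(-186 + (-9 + 288)) = 16627 - 2*279*(-186 + 279) = 16627 - 2*279*93 = 16627 - 1*51894 = 16627 - 51894 = -35267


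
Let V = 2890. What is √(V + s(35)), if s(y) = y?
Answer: 15*√13 ≈ 54.083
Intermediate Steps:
√(V + s(35)) = √(2890 + 35) = √2925 = 15*√13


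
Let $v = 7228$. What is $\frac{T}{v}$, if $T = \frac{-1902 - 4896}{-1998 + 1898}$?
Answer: $\frac{3399}{361400} \approx 0.0094051$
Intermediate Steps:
$T = \frac{3399}{50}$ ($T = - \frac{6798}{-100} = \left(-6798\right) \left(- \frac{1}{100}\right) = \frac{3399}{50} \approx 67.98$)
$\frac{T}{v} = \frac{3399}{50 \cdot 7228} = \frac{3399}{50} \cdot \frac{1}{7228} = \frac{3399}{361400}$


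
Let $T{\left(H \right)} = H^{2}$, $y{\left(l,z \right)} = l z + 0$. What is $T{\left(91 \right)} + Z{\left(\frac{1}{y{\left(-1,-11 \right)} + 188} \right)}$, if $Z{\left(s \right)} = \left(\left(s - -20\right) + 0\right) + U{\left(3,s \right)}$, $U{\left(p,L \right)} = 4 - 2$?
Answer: $\frac{1652298}{199} \approx 8303.0$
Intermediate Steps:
$U{\left(p,L \right)} = 2$
$y{\left(l,z \right)} = l z$
$Z{\left(s \right)} = 22 + s$ ($Z{\left(s \right)} = \left(\left(s - -20\right) + 0\right) + 2 = \left(\left(s + 20\right) + 0\right) + 2 = \left(\left(20 + s\right) + 0\right) + 2 = \left(20 + s\right) + 2 = 22 + s$)
$T{\left(91 \right)} + Z{\left(\frac{1}{y{\left(-1,-11 \right)} + 188} \right)} = 91^{2} + \left(22 + \frac{1}{\left(-1\right) \left(-11\right) + 188}\right) = 8281 + \left(22 + \frac{1}{11 + 188}\right) = 8281 + \left(22 + \frac{1}{199}\right) = 8281 + \frac{4379}{199} = \frac{1652298}{199}$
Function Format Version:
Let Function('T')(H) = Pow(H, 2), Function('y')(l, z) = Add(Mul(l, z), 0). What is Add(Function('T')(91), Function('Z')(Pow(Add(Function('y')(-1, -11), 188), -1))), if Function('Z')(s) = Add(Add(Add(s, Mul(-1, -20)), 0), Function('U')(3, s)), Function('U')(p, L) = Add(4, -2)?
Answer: Rational(1652298, 199) ≈ 8303.0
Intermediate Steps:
Function('U')(p, L) = 2
Function('y')(l, z) = Mul(l, z)
Function('Z')(s) = Add(22, s) (Function('Z')(s) = Add(Add(Add(s, Mul(-1, -20)), 0), 2) = Add(Add(Add(s, 20), 0), 2) = Add(Add(Add(20, s), 0), 2) = Add(Add(20, s), 2) = Add(22, s))
Add(Function('T')(91), Function('Z')(Pow(Add(Function('y')(-1, -11), 188), -1))) = Add(Pow(91, 2), Add(22, Pow(Add(Mul(-1, -11), 188), -1))) = Add(8281, Add(22, Pow(Add(11, 188), -1))) = Add(8281, Add(22, Pow(199, -1))) = Add(8281, Add(22, Rational(1, 199))) = Add(8281, Rational(4379, 199)) = Rational(1652298, 199)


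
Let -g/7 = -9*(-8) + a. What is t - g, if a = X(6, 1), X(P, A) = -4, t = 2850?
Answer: 3326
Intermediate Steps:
a = -4
g = -476 (g = -7*(-9*(-8) - 4) = -7*(72 - 4) = -7*68 = -476)
t - g = 2850 - 1*(-476) = 2850 + 476 = 3326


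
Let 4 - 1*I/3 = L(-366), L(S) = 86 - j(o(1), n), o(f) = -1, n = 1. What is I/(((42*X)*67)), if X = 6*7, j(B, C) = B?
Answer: -83/39396 ≈ -0.0021068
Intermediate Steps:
X = 42
L(S) = 87 (L(S) = 86 - 1*(-1) = 86 + 1 = 87)
I = -249 (I = 12 - 3*87 = 12 - 261 = -249)
I/(((42*X)*67)) = -249/((42*42)*67) = -249/(1764*67) = -249/118188 = -249*1/118188 = -83/39396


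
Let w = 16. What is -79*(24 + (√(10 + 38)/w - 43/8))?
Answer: -11771/8 - 79*√3/4 ≈ -1505.6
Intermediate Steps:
-79*(24 + (√(10 + 38)/w - 43/8)) = -79*(24 + (√(10 + 38)/16 - 43/8)) = -79*(24 + (√48*(1/16) - 43*⅛)) = -79*(24 + ((4*√3)*(1/16) - 43/8)) = -79*(24 + (√3/4 - 43/8)) = -79*(24 + (-43/8 + √3/4)) = -79*(149/8 + √3/4) = -11771/8 - 79*√3/4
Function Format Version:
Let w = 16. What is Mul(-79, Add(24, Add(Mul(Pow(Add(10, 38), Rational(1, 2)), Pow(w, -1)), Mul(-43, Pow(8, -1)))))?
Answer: Add(Rational(-11771, 8), Mul(Rational(-79, 4), Pow(3, Rational(1, 2)))) ≈ -1505.6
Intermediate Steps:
Mul(-79, Add(24, Add(Mul(Pow(Add(10, 38), Rational(1, 2)), Pow(w, -1)), Mul(-43, Pow(8, -1))))) = Mul(-79, Add(24, Add(Mul(Pow(Add(10, 38), Rational(1, 2)), Pow(16, -1)), Mul(-43, Pow(8, -1))))) = Mul(-79, Add(24, Add(Mul(Pow(48, Rational(1, 2)), Rational(1, 16)), Mul(-43, Rational(1, 8))))) = Mul(-79, Add(24, Add(Mul(Mul(4, Pow(3, Rational(1, 2))), Rational(1, 16)), Rational(-43, 8)))) = Mul(-79, Add(24, Add(Mul(Rational(1, 4), Pow(3, Rational(1, 2))), Rational(-43, 8)))) = Mul(-79, Add(24, Add(Rational(-43, 8), Mul(Rational(1, 4), Pow(3, Rational(1, 2)))))) = Mul(-79, Add(Rational(149, 8), Mul(Rational(1, 4), Pow(3, Rational(1, 2))))) = Add(Rational(-11771, 8), Mul(Rational(-79, 4), Pow(3, Rational(1, 2))))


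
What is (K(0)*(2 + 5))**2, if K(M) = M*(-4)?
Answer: 0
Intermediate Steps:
K(M) = -4*M
(K(0)*(2 + 5))**2 = ((-4*0)*(2 + 5))**2 = (0*7)**2 = 0**2 = 0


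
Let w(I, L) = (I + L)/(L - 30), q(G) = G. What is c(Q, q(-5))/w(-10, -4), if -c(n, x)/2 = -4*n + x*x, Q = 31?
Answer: 3366/7 ≈ 480.86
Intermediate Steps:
c(n, x) = -2*x² + 8*n (c(n, x) = -2*(-4*n + x*x) = -2*(-4*n + x²) = -2*(x² - 4*n) = -2*x² + 8*n)
w(I, L) = (I + L)/(-30 + L)
c(Q, q(-5))/w(-10, -4) = (-2*(-5)² + 8*31)/(((-10 - 4)/(-30 - 4))) = (-2*25 + 248)/((-14/(-34))) = (-50 + 248)/((-1/34*(-14))) = 198/(7/17) = 198*(17/7) = 3366/7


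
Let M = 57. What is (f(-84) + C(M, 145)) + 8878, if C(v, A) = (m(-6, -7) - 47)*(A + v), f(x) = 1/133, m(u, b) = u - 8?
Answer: -458051/133 ≈ -3444.0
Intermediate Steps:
m(u, b) = -8 + u
f(x) = 1/133
C(v, A) = -61*A - 61*v (C(v, A) = ((-8 - 6) - 47)*(A + v) = (-14 - 47)*(A + v) = -61*(A + v) = -61*A - 61*v)
(f(-84) + C(M, 145)) + 8878 = (1/133 + (-61*145 - 61*57)) + 8878 = (1/133 + (-8845 - 3477)) + 8878 = (1/133 - 12322) + 8878 = -1638825/133 + 8878 = -458051/133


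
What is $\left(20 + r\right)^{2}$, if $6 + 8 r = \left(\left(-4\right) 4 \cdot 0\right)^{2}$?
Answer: $\frac{5929}{16} \approx 370.56$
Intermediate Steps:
$r = - \frac{3}{4}$ ($r = - \frac{3}{4} + \frac{\left(\left(-4\right) 4 \cdot 0\right)^{2}}{8} = - \frac{3}{4} + \frac{\left(\left(-16\right) 0\right)^{2}}{8} = - \frac{3}{4} + \frac{0^{2}}{8} = - \frac{3}{4} + \frac{1}{8} \cdot 0 = - \frac{3}{4} + 0 = - \frac{3}{4} \approx -0.75$)
$\left(20 + r\right)^{2} = \left(20 - \frac{3}{4}\right)^{2} = \left(\frac{77}{4}\right)^{2} = \frac{5929}{16}$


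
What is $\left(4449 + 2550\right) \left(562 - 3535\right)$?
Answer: $-20808027$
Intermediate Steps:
$\left(4449 + 2550\right) \left(562 - 3535\right) = 6999 \left(562 - 3535\right) = 6999 \left(-2973\right) = -20808027$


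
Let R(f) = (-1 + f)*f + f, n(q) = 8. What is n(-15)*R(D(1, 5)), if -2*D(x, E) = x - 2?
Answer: 2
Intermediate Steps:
D(x, E) = 1 - x/2 (D(x, E) = -(x - 2)/2 = -(-2 + x)/2 = 1 - x/2)
R(f) = f + f*(-1 + f) (R(f) = f*(-1 + f) + f = f + f*(-1 + f))
n(-15)*R(D(1, 5)) = 8*(1 - ½*1)² = 8*(1 - ½)² = 8*(½)² = 8*(¼) = 2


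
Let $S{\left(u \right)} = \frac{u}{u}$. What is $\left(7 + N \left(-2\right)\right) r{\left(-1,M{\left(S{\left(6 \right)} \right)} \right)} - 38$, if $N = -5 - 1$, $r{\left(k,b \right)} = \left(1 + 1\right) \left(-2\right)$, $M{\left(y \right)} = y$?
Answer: $-114$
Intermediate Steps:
$S{\left(u \right)} = 1$
$r{\left(k,b \right)} = -4$ ($r{\left(k,b \right)} = 2 \left(-2\right) = -4$)
$N = -6$
$\left(7 + N \left(-2\right)\right) r{\left(-1,M{\left(S{\left(6 \right)} \right)} \right)} - 38 = \left(7 - -12\right) \left(-4\right) - 38 = \left(7 + 12\right) \left(-4\right) - 38 = 19 \left(-4\right) - 38 = -76 - 38 = -114$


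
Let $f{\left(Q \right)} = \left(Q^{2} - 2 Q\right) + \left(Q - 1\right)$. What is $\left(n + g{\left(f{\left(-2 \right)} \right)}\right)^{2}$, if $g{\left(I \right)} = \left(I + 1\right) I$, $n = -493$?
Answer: $214369$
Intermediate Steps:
$f{\left(Q \right)} = -1 + Q^{2} - Q$ ($f{\left(Q \right)} = \left(Q^{2} - 2 Q\right) + \left(-1 + Q\right) = -1 + Q^{2} - Q$)
$g{\left(I \right)} = I \left(1 + I\right)$ ($g{\left(I \right)} = \left(1 + I\right) I = I \left(1 + I\right)$)
$\left(n + g{\left(f{\left(-2 \right)} \right)}\right)^{2} = \left(-493 + \left(-1 + \left(-2\right)^{2} - -2\right) \left(1 - \left(-1 - 4\right)\right)\right)^{2} = \left(-493 + \left(-1 + 4 + 2\right) \left(1 + \left(-1 + 4 + 2\right)\right)\right)^{2} = \left(-493 + 5 \left(1 + 5\right)\right)^{2} = \left(-493 + 5 \cdot 6\right)^{2} = \left(-493 + 30\right)^{2} = \left(-463\right)^{2} = 214369$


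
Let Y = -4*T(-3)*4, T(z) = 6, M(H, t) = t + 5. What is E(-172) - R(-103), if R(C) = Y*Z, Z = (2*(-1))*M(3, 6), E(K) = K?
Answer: -2284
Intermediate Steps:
M(H, t) = 5 + t
Z = -22 (Z = (2*(-1))*(5 + 6) = -2*11 = -22)
Y = -96 (Y = -4*6*4 = -24*4 = -96)
R(C) = 2112 (R(C) = -96*(-22) = 2112)
E(-172) - R(-103) = -172 - 1*2112 = -172 - 2112 = -2284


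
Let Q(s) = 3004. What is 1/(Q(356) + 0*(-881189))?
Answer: 1/3004 ≈ 0.00033289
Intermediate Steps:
1/(Q(356) + 0*(-881189)) = 1/(3004 + 0*(-881189)) = 1/(3004 + 0) = 1/3004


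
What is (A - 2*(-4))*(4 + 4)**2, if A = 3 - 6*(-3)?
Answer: 1856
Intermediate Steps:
A = 21 (A = 3 - 1*(-18) = 3 + 18 = 21)
(A - 2*(-4))*(4 + 4)**2 = (21 - 2*(-4))*(4 + 4)**2 = (21 + 8)*8**2 = 29*64 = 1856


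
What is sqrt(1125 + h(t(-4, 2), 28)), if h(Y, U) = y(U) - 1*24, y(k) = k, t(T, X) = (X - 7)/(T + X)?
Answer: sqrt(1129) ≈ 33.601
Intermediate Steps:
t(T, X) = (-7 + X)/(T + X)
h(Y, U) = -24 + U (h(Y, U) = U - 1*24 = U - 24 = -24 + U)
sqrt(1125 + h(t(-4, 2), 28)) = sqrt(1125 + (-24 + 28)) = sqrt(1125 + 4) = sqrt(1129)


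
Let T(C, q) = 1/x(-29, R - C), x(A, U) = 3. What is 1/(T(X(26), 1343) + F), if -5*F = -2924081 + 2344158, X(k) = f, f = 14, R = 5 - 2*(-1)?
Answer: 15/1739774 ≈ 8.6218e-6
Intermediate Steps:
R = 7 (R = 5 + 2 = 7)
X(k) = 14
F = 579923/5 (F = -(-2924081 + 2344158)/5 = -⅕*(-579923) = 579923/5 ≈ 1.1598e+5)
T(C, q) = ⅓ (T(C, q) = 1/3 = ⅓)
1/(T(X(26), 1343) + F) = 1/(⅓ + 579923/5) = 1/(1739774/15) = 15/1739774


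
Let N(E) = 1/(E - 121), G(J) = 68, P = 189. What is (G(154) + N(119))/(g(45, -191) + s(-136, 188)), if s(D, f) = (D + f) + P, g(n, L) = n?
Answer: 135/572 ≈ 0.23601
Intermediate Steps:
s(D, f) = 189 + D + f (s(D, f) = (D + f) + 189 = 189 + D + f)
N(E) = 1/(-121 + E)
(G(154) + N(119))/(g(45, -191) + s(-136, 188)) = (68 + 1/(-121 + 119))/(45 + (189 - 136 + 188)) = (68 + 1/(-2))/(45 + 241) = (68 - 1/2)/286 = (135/2)*(1/286) = 135/572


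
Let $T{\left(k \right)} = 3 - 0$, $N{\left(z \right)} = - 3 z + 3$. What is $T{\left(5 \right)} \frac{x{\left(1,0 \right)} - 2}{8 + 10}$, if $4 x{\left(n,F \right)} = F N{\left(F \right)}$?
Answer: $- \frac{1}{3} \approx -0.33333$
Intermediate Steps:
$N{\left(z \right)} = 3 - 3 z$
$T{\left(k \right)} = 3$ ($T{\left(k \right)} = 3 + 0 = 3$)
$x{\left(n,F \right)} = \frac{F \left(3 - 3 F\right)}{4}$
$T{\left(5 \right)} \frac{x{\left(1,0 \right)} - 2}{8 + 10} = 3 \frac{\frac{3}{4} \cdot 0 \left(1 - 0\right) - 2}{8 + 10} = 3 \frac{\frac{3}{4} \cdot 0 \left(1 + 0\right) - 2}{18} = 3 \left(\frac{3}{4} \cdot 0 \cdot 1 - 2\right) \frac{1}{18} = 3 \left(0 - 2\right) \frac{1}{18} = 3 \left(\left(-2\right) \frac{1}{18}\right) = 3 \left(- \frac{1}{9}\right) = - \frac{1}{3}$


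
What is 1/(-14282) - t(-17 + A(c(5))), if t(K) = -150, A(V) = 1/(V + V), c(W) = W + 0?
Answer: 2142299/14282 ≈ 150.00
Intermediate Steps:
c(W) = W
A(V) = 1/(2*V)
1/(-14282) - t(-17 + A(c(5))) = 1/(-14282) - 1*(-150) = -1/14282 + 150 = 2142299/14282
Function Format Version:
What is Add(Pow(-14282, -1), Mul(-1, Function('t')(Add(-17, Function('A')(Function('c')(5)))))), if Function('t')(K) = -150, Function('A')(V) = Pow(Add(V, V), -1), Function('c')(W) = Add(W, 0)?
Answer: Rational(2142299, 14282) ≈ 150.00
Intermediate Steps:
Function('c')(W) = W
Function('A')(V) = Mul(Rational(1, 2), Pow(V, -1)) (Function('A')(V) = Pow(Mul(2, V), -1) = Mul(Rational(1, 2), Pow(V, -1)))
Add(Pow(-14282, -1), Mul(-1, Function('t')(Add(-17, Function('A')(Function('c')(5)))))) = Add(Pow(-14282, -1), Mul(-1, -150)) = Add(Rational(-1, 14282), 150) = Rational(2142299, 14282)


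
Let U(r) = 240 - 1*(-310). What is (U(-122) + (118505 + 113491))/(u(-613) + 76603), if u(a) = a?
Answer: 116273/37995 ≈ 3.0602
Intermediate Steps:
U(r) = 550 (U(r) = 240 + 310 = 550)
(U(-122) + (118505 + 113491))/(u(-613) + 76603) = (550 + (118505 + 113491))/(-613 + 76603) = (550 + 231996)/75990 = 232546*(1/75990) = 116273/37995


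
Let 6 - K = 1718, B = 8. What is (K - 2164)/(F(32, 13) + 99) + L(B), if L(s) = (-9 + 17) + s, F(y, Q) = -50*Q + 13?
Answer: 6242/269 ≈ 23.204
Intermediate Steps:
F(y, Q) = 13 - 50*Q
K = -1712 (K = 6 - 1*1718 = 6 - 1718 = -1712)
L(s) = 8 + s
(K - 2164)/(F(32, 13) + 99) + L(B) = (-1712 - 2164)/((13 - 50*13) + 99) + (8 + 8) = -3876/((13 - 650) + 99) + 16 = -3876/(-637 + 99) + 16 = -3876/(-538) + 16 = -3876*(-1/538) + 16 = 1938/269 + 16 = 6242/269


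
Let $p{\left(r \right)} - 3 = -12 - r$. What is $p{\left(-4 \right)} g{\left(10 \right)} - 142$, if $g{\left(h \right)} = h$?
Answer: $-192$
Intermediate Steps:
$p{\left(r \right)} = -9 - r$ ($p{\left(r \right)} = 3 - \left(12 + r\right) = -9 - r$)
$p{\left(-4 \right)} g{\left(10 \right)} - 142 = \left(-9 - -4\right) 10 - 142 = \left(-9 + 4\right) 10 - 142 = \left(-5\right) 10 - 142 = -50 - 142 = -192$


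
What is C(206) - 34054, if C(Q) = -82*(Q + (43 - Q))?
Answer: -37580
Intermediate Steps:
C(Q) = -3526 (C(Q) = -82*43 = -3526)
C(206) - 34054 = -3526 - 34054 = -37580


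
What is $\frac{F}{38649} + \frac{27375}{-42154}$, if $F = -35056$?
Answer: $- \frac{2535766999}{1629209946} \approx -1.5564$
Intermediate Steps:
$\frac{F}{38649} + \frac{27375}{-42154} = - \frac{35056}{38649} + \frac{27375}{-42154} = \left(-35056\right) \frac{1}{38649} + 27375 \left(- \frac{1}{42154}\right) = - \frac{35056}{38649} - \frac{27375}{42154} = - \frac{2535766999}{1629209946}$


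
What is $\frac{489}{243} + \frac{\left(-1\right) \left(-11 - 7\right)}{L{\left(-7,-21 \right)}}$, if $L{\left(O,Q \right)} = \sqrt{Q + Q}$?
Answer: $\frac{163}{81} - \frac{3 i \sqrt{42}}{7} \approx 2.0123 - 2.7775 i$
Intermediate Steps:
$L{\left(O,Q \right)} = \sqrt{2} \sqrt{Q}$ ($L{\left(O,Q \right)} = \sqrt{2 Q} = \sqrt{2} \sqrt{Q}$)
$\frac{489}{243} + \frac{\left(-1\right) \left(-11 - 7\right)}{L{\left(-7,-21 \right)}} = \frac{489}{243} + \frac{\left(-1\right) \left(-11 - 7\right)}{\sqrt{2} \sqrt{-21}} = 489 \cdot \frac{1}{243} + \frac{\left(-1\right) \left(-18\right)}{\sqrt{2} i \sqrt{21}} = \frac{163}{81} + \frac{18}{i \sqrt{42}} = \frac{163}{81} + 18 \left(- \frac{i \sqrt{42}}{42}\right) = \frac{163}{81} - \frac{3 i \sqrt{42}}{7}$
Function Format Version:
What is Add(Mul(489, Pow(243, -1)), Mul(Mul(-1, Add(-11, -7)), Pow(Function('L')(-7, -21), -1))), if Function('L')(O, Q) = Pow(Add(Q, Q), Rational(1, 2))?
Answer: Add(Rational(163, 81), Mul(Rational(-3, 7), I, Pow(42, Rational(1, 2)))) ≈ Add(2.0123, Mul(-2.7775, I))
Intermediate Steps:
Function('L')(O, Q) = Mul(Pow(2, Rational(1, 2)), Pow(Q, Rational(1, 2))) (Function('L')(O, Q) = Pow(Mul(2, Q), Rational(1, 2)) = Mul(Pow(2, Rational(1, 2)), Pow(Q, Rational(1, 2))))
Add(Mul(489, Pow(243, -1)), Mul(Mul(-1, Add(-11, -7)), Pow(Function('L')(-7, -21), -1))) = Add(Mul(489, Pow(243, -1)), Mul(Mul(-1, Add(-11, -7)), Pow(Mul(Pow(2, Rational(1, 2)), Pow(-21, Rational(1, 2))), -1))) = Add(Mul(489, Rational(1, 243)), Mul(Mul(-1, -18), Pow(Mul(Pow(2, Rational(1, 2)), Mul(I, Pow(21, Rational(1, 2)))), -1))) = Add(Rational(163, 81), Mul(18, Pow(Mul(I, Pow(42, Rational(1, 2))), -1))) = Add(Rational(163, 81), Mul(18, Mul(Rational(-1, 42), I, Pow(42, Rational(1, 2))))) = Add(Rational(163, 81), Mul(Rational(-3, 7), I, Pow(42, Rational(1, 2))))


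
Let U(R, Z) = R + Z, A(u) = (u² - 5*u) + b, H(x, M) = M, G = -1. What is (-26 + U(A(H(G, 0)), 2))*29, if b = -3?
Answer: -783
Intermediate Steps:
A(u) = -3 + u² - 5*u (A(u) = (u² - 5*u) - 3 = -3 + u² - 5*u)
(-26 + U(A(H(G, 0)), 2))*29 = (-26 + ((-3 + 0² - 5*0) + 2))*29 = (-26 + ((-3 + 0 + 0) + 2))*29 = (-26 + (-3 + 2))*29 = (-26 - 1)*29 = -27*29 = -783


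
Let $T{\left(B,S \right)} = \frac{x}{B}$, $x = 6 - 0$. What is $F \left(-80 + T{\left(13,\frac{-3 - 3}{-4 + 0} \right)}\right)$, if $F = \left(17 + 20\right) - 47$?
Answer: $\frac{10340}{13} \approx 795.38$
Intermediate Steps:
$x = 6$ ($x = 6 + 0 = 6$)
$F = -10$ ($F = 37 - 47 = -10$)
$T{\left(B,S \right)} = \frac{6}{B}$
$F \left(-80 + T{\left(13,\frac{-3 - 3}{-4 + 0} \right)}\right) = - 10 \left(-80 + \frac{6}{13}\right) = \left(-10\right) \left(- \frac{1034}{13}\right) = \frac{10340}{13}$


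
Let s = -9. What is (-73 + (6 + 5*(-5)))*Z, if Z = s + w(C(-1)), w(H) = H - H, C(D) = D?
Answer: 828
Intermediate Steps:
w(H) = 0
Z = -9 (Z = -9 + 0 = -9)
(-73 + (6 + 5*(-5)))*Z = (-73 + (6 + 5*(-5)))*(-9) = (-73 + (6 - 25))*(-9) = (-73 - 19)*(-9) = -92*(-9) = 828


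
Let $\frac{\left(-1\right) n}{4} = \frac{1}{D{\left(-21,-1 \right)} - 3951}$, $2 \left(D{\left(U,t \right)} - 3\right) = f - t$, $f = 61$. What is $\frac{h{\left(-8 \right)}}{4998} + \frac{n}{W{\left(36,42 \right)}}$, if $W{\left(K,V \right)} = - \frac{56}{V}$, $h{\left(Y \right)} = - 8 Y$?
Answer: $\frac{117847}{9788583} \approx 0.012039$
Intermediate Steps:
$D{\left(U,t \right)} = \frac{67}{2} - \frac{t}{2}$ ($D{\left(U,t \right)} = 3 + \frac{61 - t}{2} = 3 - \left(- \frac{61}{2} + \frac{t}{2}\right) = \frac{67}{2} - \frac{t}{2}$)
$n = \frac{4}{3917}$ ($n = - \frac{4}{\left(\frac{67}{2} - - \frac{1}{2}\right) - 3951} = - \frac{4}{\left(\frac{67}{2} + \frac{1}{2}\right) - 3951} = - \frac{4}{34 - 3951} = - \frac{4}{-3917} = \left(-4\right) \left(- \frac{1}{3917}\right) = \frac{4}{3917} \approx 0.0010212$)
$\frac{h{\left(-8 \right)}}{4998} + \frac{n}{W{\left(36,42 \right)}} = \frac{\left(-8\right) \left(-8\right)}{4998} + \frac{4}{3917 \left(- \frac{56}{42}\right)} = 64 \cdot \frac{1}{4998} + \frac{4}{3917 \left(\left(-56\right) \frac{1}{42}\right)} = \frac{32}{2499} + \frac{4}{3917 \left(- \frac{4}{3}\right)} = \frac{32}{2499} + \frac{4}{3917} \left(- \frac{3}{4}\right) = \frac{32}{2499} - \frac{3}{3917} = \frac{117847}{9788583}$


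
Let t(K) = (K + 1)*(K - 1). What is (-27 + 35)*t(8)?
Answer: 504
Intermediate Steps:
t(K) = (1 + K)*(-1 + K)
(-27 + 35)*t(8) = (-27 + 35)*(-1 + 8²) = 8*(-1 + 64) = 8*63 = 504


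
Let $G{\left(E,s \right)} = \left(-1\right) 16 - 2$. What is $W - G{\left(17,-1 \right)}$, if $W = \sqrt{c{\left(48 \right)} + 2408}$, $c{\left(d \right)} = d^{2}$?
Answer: $18 + 2 \sqrt{1178} \approx 86.644$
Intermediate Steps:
$G{\left(E,s \right)} = -18$ ($G{\left(E,s \right)} = -16 - 2 = -18$)
$W = 2 \sqrt{1178}$ ($W = \sqrt{48^{2} + 2408} = \sqrt{2304 + 2408} = \sqrt{4712} = 2 \sqrt{1178} \approx 68.644$)
$W - G{\left(17,-1 \right)} = 2 \sqrt{1178} - -18 = 2 \sqrt{1178} + 18 = 18 + 2 \sqrt{1178}$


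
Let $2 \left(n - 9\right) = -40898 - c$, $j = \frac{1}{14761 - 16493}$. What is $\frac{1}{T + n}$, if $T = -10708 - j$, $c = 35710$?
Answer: $- \frac{1732}{84873195} \approx -2.0407 \cdot 10^{-5}$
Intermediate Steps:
$j = - \frac{1}{1732}$ ($j = \frac{1}{-1732} = - \frac{1}{1732} \approx -0.00057737$)
$n = -38295$ ($n = 9 + \frac{-40898 - 35710}{2} = 9 + \frac{1}{2} \left(-76608\right) = 9 - 38304 = -38295$)
$T = - \frac{18546255}{1732}$ ($T = -10708 - - \frac{1}{1732} = -10708 + \frac{1}{1732} = - \frac{18546255}{1732} \approx -10708.0$)
$\frac{1}{T + n} = \frac{1}{- \frac{18546255}{1732} - 38295} = \frac{1}{- \frac{84873195}{1732}} = - \frac{1732}{84873195}$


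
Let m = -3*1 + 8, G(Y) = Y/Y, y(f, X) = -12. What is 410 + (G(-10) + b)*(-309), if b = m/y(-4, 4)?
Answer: 919/4 ≈ 229.75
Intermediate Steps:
G(Y) = 1
m = 5 (m = -3 + 8 = 5)
b = -5/12 (b = 5/(-12) = 5*(-1/12) = -5/12 ≈ -0.41667)
410 + (G(-10) + b)*(-309) = 410 + (1 - 5/12)*(-309) = 410 + (7/12)*(-309) = 410 - 721/4 = 919/4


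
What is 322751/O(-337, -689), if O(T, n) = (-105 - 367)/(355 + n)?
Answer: 53899417/236 ≈ 2.2839e+5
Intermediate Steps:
O(T, n) = -472/(355 + n)
322751/O(-337, -689) = 322751/((-472/(355 - 689))) = 322751/((-472/(-334))) = 322751/((-472*(-1/334))) = 322751/(236/167) = 322751*(167/236) = 53899417/236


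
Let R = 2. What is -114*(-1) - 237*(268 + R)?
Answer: -63876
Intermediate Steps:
-114*(-1) - 237*(268 + R) = -114*(-1) - 237*(268 + 2) = 114 - 237*270 = 114 - 1*63990 = 114 - 63990 = -63876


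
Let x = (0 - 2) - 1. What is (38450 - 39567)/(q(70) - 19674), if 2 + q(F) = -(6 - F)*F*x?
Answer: 1117/33116 ≈ 0.033730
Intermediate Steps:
x = -3 (x = -2 - 1 = -3)
q(F) = -2 + 3*F*(6 - F) (q(F) = -2 - (6 - F)*F*(-3) = -2 - F*(6 - F)*(-3) = -2 - (-3)*F*(6 - F) = -2 + 3*F*(6 - F))
(38450 - 39567)/(q(70) - 19674) = (38450 - 39567)/((-2 - 3*70**2 + 18*70) - 19674) = -1117/((-2 - 3*4900 + 1260) - 19674) = -1117/((-2 - 14700 + 1260) - 19674) = -1117/(-13442 - 19674) = -1117/(-33116) = -1117*(-1/33116) = 1117/33116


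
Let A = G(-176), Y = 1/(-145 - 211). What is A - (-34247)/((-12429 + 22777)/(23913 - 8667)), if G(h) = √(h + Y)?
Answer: 261064881/5174 + I*√5576473/178 ≈ 50457.0 + 13.267*I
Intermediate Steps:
Y = -1/356 (Y = 1/(-356) = -1/356 ≈ -0.0028090)
G(h) = √(-1/356 + h) (G(h) = √(h - 1/356) = √(-1/356 + h))
A = I*√5576473/178 (A = √(-89 + 31684*(-176))/178 = √(-89 - 5576384)/178 = √(-5576473)/178 = (I*√5576473)/178 = I*√5576473/178 ≈ 13.267*I)
A - (-34247)/((-12429 + 22777)/(23913 - 8667)) = I*√5576473/178 - (-34247)/((-12429 + 22777)/(23913 - 8667)) = I*√5576473/178 - (-34247)/(10348/15246) = I*√5576473/178 - (-34247)/(10348*(1/15246)) = I*√5576473/178 - (-34247)/5174/7623 = I*√5576473/178 - (-34247)*7623/5174 = I*√5576473/178 - 1*(-261064881/5174) = I*√5576473/178 + 261064881/5174 = 261064881/5174 + I*√5576473/178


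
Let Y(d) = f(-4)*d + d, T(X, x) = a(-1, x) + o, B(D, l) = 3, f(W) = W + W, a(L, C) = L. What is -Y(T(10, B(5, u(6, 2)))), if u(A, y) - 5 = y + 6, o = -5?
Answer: -42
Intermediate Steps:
f(W) = 2*W
u(A, y) = 11 + y (u(A, y) = 5 + (y + 6) = 5 + (6 + y) = 11 + y)
T(X, x) = -6 (T(X, x) = -1 - 5 = -6)
Y(d) = -7*d (Y(d) = (2*(-4))*d + d = -8*d + d = -7*d)
-Y(T(10, B(5, u(6, 2)))) = -(-7)*(-6) = -1*42 = -42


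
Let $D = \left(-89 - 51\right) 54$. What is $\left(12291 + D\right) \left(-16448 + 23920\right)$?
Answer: $35350032$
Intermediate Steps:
$D = -7560$ ($D = \left(-140\right) 54 = -7560$)
$\left(12291 + D\right) \left(-16448 + 23920\right) = \left(12291 - 7560\right) \left(-16448 + 23920\right) = 4731 \cdot 7472 = 35350032$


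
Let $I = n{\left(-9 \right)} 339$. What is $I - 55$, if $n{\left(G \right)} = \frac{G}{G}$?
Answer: $284$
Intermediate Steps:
$n{\left(G \right)} = 1$
$I = 339$ ($I = 1 \cdot 339 = 339$)
$I - 55 = 339 - 55 = 284$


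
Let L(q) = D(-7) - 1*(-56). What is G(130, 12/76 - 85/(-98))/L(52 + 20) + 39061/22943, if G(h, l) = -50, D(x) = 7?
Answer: 1313693/1445409 ≈ 0.90887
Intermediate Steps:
L(q) = 63 (L(q) = 7 - 1*(-56) = 7 + 56 = 63)
G(130, 12/76 - 85/(-98))/L(52 + 20) + 39061/22943 = -50/63 + 39061/22943 = 1313693/1445409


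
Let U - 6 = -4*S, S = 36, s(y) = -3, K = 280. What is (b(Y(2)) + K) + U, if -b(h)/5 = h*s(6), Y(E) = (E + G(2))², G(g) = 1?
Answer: 277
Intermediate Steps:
Y(E) = (1 + E)² (Y(E) = (E + 1)² = (1 + E)²)
b(h) = 15*h (b(h) = -5*h*(-3) = -(-15)*h = 15*h)
U = -138 (U = 6 - 4*36 = 6 - 144 = -138)
(b(Y(2)) + K) + U = (15*(1 + 2)² + 280) - 138 = (15*3² + 280) - 138 = (15*9 + 280) - 138 = (135 + 280) - 138 = 415 - 138 = 277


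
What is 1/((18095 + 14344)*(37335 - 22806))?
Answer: 1/471306231 ≈ 2.1218e-9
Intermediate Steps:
1/((18095 + 14344)*(37335 - 22806)) = 1/(32439*14529) = 1/471306231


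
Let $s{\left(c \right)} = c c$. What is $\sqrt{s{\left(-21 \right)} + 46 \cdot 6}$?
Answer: $\sqrt{717} \approx 26.777$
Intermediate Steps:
$s{\left(c \right)} = c^{2}$
$\sqrt{s{\left(-21 \right)} + 46 \cdot 6} = \sqrt{\left(-21\right)^{2} + 46 \cdot 6} = \sqrt{441 + 276} = \sqrt{717}$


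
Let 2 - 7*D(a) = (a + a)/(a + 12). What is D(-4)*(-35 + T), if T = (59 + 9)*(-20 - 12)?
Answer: -6633/7 ≈ -947.57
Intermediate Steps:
D(a) = 2/7 - 2*a/(7*(12 + a)) (D(a) = 2/7 - (a + a)/(7*(a + 12)) = 2/7 - 2*a/(7*(12 + a)))
T = -2176 (T = 68*(-32) = -2176)
D(-4)*(-35 + T) = (24/(7*(12 - 4)))*(-35 - 2176) = ((24/7)/8)*(-2211) = ((24/7)*(⅛))*(-2211) = (3/7)*(-2211) = -6633/7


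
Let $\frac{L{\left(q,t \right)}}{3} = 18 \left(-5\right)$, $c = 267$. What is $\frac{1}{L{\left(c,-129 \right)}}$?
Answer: $- \frac{1}{270} \approx -0.0037037$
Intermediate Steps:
$L{\left(q,t \right)} = -270$ ($L{\left(q,t \right)} = 3 \cdot 18 \left(-5\right) = 3 \left(-90\right) = -270$)
$\frac{1}{L{\left(c,-129 \right)}} = \frac{1}{-270} = - \frac{1}{270}$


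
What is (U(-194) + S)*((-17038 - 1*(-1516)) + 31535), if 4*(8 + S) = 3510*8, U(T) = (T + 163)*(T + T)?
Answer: 304887520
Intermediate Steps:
U(T) = 2*T*(163 + T) (U(T) = (163 + T)*(2*T) = 2*T*(163 + T))
S = 7012 (S = -8 + (3510*8)/4 = -8 + (1/4)*28080 = -8 + 7020 = 7012)
(U(-194) + S)*((-17038 - 1*(-1516)) + 31535) = (2*(-194)*(163 - 194) + 7012)*((-17038 - 1*(-1516)) + 31535) = (2*(-194)*(-31) + 7012)*((-17038 + 1516) + 31535) = (12028 + 7012)*(-15522 + 31535) = 19040*16013 = 304887520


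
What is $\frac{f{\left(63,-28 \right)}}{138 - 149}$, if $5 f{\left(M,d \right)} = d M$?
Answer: $\frac{1764}{55} \approx 32.073$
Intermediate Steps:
$f{\left(M,d \right)} = \frac{M d}{5}$ ($f{\left(M,d \right)} = \frac{d M}{5} = \frac{M d}{5}$)
$\frac{f{\left(63,-28 \right)}}{138 - 149} = \frac{\frac{1}{5} \cdot 63 \left(-28\right)}{138 - 149} = - \frac{1764}{5 \left(-11\right)} = \left(- \frac{1764}{5}\right) \left(- \frac{1}{11}\right) = \frac{1764}{55}$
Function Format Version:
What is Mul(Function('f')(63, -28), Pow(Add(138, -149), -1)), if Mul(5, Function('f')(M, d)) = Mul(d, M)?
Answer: Rational(1764, 55) ≈ 32.073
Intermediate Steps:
Function('f')(M, d) = Mul(Rational(1, 5), M, d) (Function('f')(M, d) = Mul(Rational(1, 5), Mul(d, M)) = Mul(Rational(1, 5), Mul(M, d)) = Mul(Rational(1, 5), M, d))
Mul(Function('f')(63, -28), Pow(Add(138, -149), -1)) = Mul(Mul(Rational(1, 5), 63, -28), Pow(Add(138, -149), -1)) = Mul(Rational(-1764, 5), Pow(-11, -1)) = Mul(Rational(-1764, 5), Rational(-1, 11)) = Rational(1764, 55)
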